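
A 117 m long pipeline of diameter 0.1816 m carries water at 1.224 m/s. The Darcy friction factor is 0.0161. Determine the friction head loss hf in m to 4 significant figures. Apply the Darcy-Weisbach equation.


Approach: apply the Darcy-Weisbach equation, hf = f*(L/D)*(v^2/(2g)).
hf = 0.0161 * (117/0.1816) * (1.224^2 / (2*9.81))
hf = 0.7921 m
Therefore the friction head loss hf = 0.7921 m.


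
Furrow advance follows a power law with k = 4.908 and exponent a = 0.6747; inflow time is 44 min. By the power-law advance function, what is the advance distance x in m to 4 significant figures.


Approach: apply the power-law advance function, x = k*t^a.
x = 4.908 * 44^0.6747 = 63.06 m
Therefore the advance distance x = 63.06 m.


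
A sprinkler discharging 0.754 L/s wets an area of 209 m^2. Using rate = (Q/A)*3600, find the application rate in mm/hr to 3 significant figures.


rate = (0.754 / 209) * 3600 = 13.0 mm/hr
Therefore the application rate = 13.0 mm/hr.


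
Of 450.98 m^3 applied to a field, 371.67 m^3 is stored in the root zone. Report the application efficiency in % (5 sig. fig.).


Approach: apply the application efficiency ratio, Ea = (stored/applied)*100.
Ea = (371.67/450.98)*100 = 82.414 %
Therefore the application efficiency = 82.414 %.


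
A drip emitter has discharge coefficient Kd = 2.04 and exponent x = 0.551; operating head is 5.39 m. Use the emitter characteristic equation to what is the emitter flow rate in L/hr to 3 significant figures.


Approach: apply the emitter characteristic equation, q = Kd * h^x.
q = 2.04 * 5.39^0.551 = 5.16 L/hr
Therefore the emitter flow rate = 5.16 L/hr.


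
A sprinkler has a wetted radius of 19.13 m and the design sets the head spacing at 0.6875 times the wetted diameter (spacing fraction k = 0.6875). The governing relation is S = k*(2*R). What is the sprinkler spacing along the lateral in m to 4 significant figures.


S = 0.6875 * (2 * 19.13) = 26.30 m
Therefore the sprinkler spacing along the lateral = 26.30 m.


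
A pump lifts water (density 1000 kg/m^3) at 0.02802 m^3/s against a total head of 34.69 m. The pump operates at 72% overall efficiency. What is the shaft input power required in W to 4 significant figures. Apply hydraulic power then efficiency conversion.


Approach: apply hydraulic power then efficiency conversion, P = rho*g*Q*H; P_in = P/eta.
Step 1 — hydraulic power (P = rho*g*Q*H):
  P = 1000 * 9.81 * 0.02802 * 34.69 = 9535.46 W
Step 2 — input power: P_in = P/eta = 9535.46 / 0.72 = 13240 W
Therefore the shaft input power required = 13240 W.


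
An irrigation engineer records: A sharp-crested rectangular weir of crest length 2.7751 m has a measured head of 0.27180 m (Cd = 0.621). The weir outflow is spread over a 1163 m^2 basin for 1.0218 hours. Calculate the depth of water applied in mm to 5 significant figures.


Approach: apply the rectangular weir equation with a volume-to-depth conversion, Q = (2/3)*Cd*L*sqrt(2g)*H^1.5; d = Q*t/A * 1000.
Step 1 — weir discharge:
  Q = (2/3)*0.621*2.7751*sqrt(2*9.81)*0.27180^1.5 = 0.7211119 m^3/s
Step 2 — volume: V = 0.7211119 * 1.0218*3600 = 2652.596 m^3
Step 3 — depth: d = V/A * 1000 = 2652.596/1163 * 1000 = 2280.8 mm
Therefore the depth of water applied = 2280.8 mm.


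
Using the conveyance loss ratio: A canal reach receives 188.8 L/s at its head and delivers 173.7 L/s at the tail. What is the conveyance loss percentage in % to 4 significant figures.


Approach: apply the conveyance loss ratio, loss% = ((Q_head - Q_tail)/Q_head)*100.
loss = ((188.8 - 173.7)/188.8)*100 = 7.998 %
Therefore the conveyance loss percentage = 7.998 %.


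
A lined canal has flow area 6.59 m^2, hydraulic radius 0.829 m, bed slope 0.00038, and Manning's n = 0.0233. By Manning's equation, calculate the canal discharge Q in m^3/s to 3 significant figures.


Approach: apply Manning's equation, Q = (1/n)*A*R^(2/3)*S^(1/2).
Q = (1/0.0233) * 6.59 * 0.829^(2/3) * 0.00038^(1/2) = 4.87 m^3/s
Therefore the canal discharge Q = 4.87 m^3/s.


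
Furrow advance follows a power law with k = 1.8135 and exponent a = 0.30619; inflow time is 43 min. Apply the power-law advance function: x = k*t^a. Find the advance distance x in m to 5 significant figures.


x = 1.8135 * 43^0.30619 = 5.7368 m
Therefore the advance distance x = 5.7368 m.


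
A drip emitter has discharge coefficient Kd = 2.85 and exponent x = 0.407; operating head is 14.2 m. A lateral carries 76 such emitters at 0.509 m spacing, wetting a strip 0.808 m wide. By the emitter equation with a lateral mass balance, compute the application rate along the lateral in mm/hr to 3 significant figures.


Approach: apply the emitter equation with a lateral mass balance, q = Kd*h^x; Q = n*q; rate = Q/(n*spacing*width).
Step 1 — single emitter flow (q = Kd*h^x):
  q = 2.85 * 14.2^0.407 = 8.3912 L/hr
Step 2 — total lateral flow: Q = 76 * 8.3912 = 637.73 L/hr
Step 3 — wetted area: A = 76 * 0.509 * 0.808 = 31.257 m^2
Step 4 — application rate: Q/A = 637.73/31.257 = 20.4 mm/hr
Therefore the application rate along the lateral = 20.4 mm/hr.


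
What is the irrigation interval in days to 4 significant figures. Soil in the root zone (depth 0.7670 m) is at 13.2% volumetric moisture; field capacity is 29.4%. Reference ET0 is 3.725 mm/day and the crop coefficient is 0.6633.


Approach: apply soil-water budget scheduling, SMD = (FC-theta)/100*depth*1000; ETc = ET0*Kc; interval = SMD/ETc.
Step 1 — soil moisture deficit:
  SMD = (29.4 - 13.2)/100 * 0.7670 * 1000 = 124.254 mm
Step 2 — daily crop ET (ETc = ET0*Kc):
  ETc = 3.725 * 0.6633 = 2.47079 mm/day
Step 3 — irrigation interval (SMD/ETc):
  interval = 124.254 / 2.47079 = 50.29 days
Therefore the irrigation interval = 50.29 days.


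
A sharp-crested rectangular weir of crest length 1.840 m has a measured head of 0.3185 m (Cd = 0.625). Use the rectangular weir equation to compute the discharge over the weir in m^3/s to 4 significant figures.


Approach: apply the rectangular weir equation, Q = (2/3)*Cd*L*sqrt(2g)*H^1.5.
Q = (2/3)*0.625*1.840*sqrt(2*9.81)*0.3185^1.5 = 0.6104 m^3/s
Therefore the discharge over the weir = 0.6104 m^3/s.


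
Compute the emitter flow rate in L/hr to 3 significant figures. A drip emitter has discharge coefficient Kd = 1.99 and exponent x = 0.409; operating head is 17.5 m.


Approach: apply the emitter characteristic equation, q = Kd * h^x.
q = 1.99 * 17.5^0.409 = 6.42 L/hr
Therefore the emitter flow rate = 6.42 L/hr.


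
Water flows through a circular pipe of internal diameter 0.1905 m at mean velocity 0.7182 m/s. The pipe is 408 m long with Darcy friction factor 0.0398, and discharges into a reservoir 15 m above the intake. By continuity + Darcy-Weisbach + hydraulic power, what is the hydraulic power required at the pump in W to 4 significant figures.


Approach: apply continuity + Darcy-Weisbach + hydraulic power, Q = A*v; hf = f*(L/D)*(v^2/(2g)); H = static + hf; P = rho*g*Q*H.
Step 1 — flow rate (continuity, Q = A*v):
  A = pi*(0.1905/2)^2 = 0.0285023 m^2
  Q = 0.0285023 * 0.7182 = 0.0204703 m^3/s
Step 2 — friction head loss (Darcy-Weisbach):
  hf = 0.0398 * (408/0.1905) * (0.7182^2 / (2*9.81))
  hf = 2.24099 m
Step 3 — total head: H = 15 + 2.24099 = 17.2410 m
Step 4 — hydraulic power (P = rho*g*Q*H):
  P = 1000 * 9.81 * 0.0204703 * 17.2410 = 3462 W
Therefore the hydraulic power required at the pump = 3462 W.


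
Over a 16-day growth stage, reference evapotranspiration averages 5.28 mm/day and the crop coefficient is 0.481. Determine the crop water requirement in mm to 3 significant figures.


Approach: apply the crop water requirement relation, CWR = ET0 * Kc * days.
CWR = 5.28 * 0.481 * 16 = 40.6 mm
Therefore the crop water requirement = 40.6 mm.


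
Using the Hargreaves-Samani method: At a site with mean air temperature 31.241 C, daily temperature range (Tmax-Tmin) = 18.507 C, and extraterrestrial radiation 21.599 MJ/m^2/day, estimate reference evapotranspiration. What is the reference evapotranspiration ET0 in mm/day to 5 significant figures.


Approach: apply the Hargreaves-Samani method, ET0 = 0.0023*(Tmean+17.8)*sqrt(Tmax-Tmin)*0.408*Ra.
ET0 = 0.0023*(31.241+17.8)*sqrt(18.507)*0.408*21.599 = 4.2761 mm/day
Therefore the reference evapotranspiration ET0 = 4.2761 mm/day.


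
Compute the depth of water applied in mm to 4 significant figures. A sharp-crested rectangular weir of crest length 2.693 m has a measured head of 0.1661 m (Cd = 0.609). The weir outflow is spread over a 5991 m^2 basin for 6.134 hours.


Approach: apply the rectangular weir equation with a volume-to-depth conversion, Q = (2/3)*Cd*L*sqrt(2g)*H^1.5; d = Q*t/A * 1000.
Step 1 — weir discharge:
  Q = (2/3)*0.609*2.693*sqrt(2*9.81)*0.1661^1.5 = 0.327843 m^3/s
Step 2 — volume: V = 0.327843 * 6.134*3600 = 7239.57 m^3
Step 3 — depth: d = V/A * 1000 = 7239.57/5991 * 1000 = 1208 mm
Therefore the depth of water applied = 1208 mm.


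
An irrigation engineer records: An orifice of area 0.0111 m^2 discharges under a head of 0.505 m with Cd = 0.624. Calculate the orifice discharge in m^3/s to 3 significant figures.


Approach: apply the orifice equation, Q = Cd*A*sqrt(2*g*h).
Q = 0.624 * 0.0111 * sqrt(2*9.81*0.505) = 0.0218 m^3/s
Therefore the orifice discharge = 0.0218 m^3/s.


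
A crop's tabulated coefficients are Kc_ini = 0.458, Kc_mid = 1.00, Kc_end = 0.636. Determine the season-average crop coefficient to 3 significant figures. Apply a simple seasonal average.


Approach: apply a simple seasonal average, Kc_avg = (Kc_ini + Kc_mid + Kc_end)/3.
Kc_avg = (0.458 + 1.00 + 0.636)/3 = 0.698
Therefore the season-average crop coefficient = 0.698.


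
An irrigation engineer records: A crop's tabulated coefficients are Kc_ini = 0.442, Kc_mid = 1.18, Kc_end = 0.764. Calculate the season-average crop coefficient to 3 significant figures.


Approach: apply a simple seasonal average, Kc_avg = (Kc_ini + Kc_mid + Kc_end)/3.
Kc_avg = (0.442 + 1.18 + 0.764)/3 = 0.795
Therefore the season-average crop coefficient = 0.795.


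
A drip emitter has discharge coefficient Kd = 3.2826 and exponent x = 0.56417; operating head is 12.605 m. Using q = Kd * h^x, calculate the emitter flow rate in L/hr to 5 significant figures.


q = 3.2826 * 12.605^0.56417 = 13.712 L/hr
Therefore the emitter flow rate = 13.712 L/hr.


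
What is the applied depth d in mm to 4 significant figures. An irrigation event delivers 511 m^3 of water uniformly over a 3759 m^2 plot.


Approach: apply depth from volume over area, d = (V/A)*1000.
d = (511 / 3759) * 1000 = 135.9 mm
Therefore the applied depth d = 135.9 mm.


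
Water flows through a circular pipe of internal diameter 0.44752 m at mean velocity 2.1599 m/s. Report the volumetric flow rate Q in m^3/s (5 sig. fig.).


Approach: apply the continuity equation for pipe flow, Q = A * v with A = pi*(D/2)^2.
A = pi*(0.44752/2)^2 = 0.1572949 m^2
Q = 0.1572949 * 2.1599 = 0.33974 m^3/s
Therefore the volumetric flow rate Q = 0.33974 m^3/s.


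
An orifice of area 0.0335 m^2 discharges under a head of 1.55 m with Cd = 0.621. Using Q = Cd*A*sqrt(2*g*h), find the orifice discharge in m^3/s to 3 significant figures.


Q = 0.621 * 0.0335 * sqrt(2*9.81*1.55) = 0.115 m^3/s
Therefore the orifice discharge = 0.115 m^3/s.


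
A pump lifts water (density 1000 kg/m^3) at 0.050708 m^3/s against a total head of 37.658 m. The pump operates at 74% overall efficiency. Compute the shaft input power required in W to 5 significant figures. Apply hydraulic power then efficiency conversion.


Approach: apply hydraulic power then efficiency conversion, P = rho*g*Q*H; P_in = P/eta.
Step 1 — hydraulic power (P = rho*g*Q*H):
  P = 1000 * 9.81 * 0.050708 * 37.658 = 18732.80 W
Step 2 — input power: P_in = P/eta = 18732.80 / 0.74 = 25315 W
Therefore the shaft input power required = 25315 W.


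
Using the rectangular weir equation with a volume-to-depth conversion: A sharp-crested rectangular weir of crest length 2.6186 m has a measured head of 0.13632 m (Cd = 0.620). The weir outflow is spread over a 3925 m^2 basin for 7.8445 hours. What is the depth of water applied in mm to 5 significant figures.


Approach: apply the rectangular weir equation with a volume-to-depth conversion, Q = (2/3)*Cd*L*sqrt(2g)*H^1.5; d = Q*t/A * 1000.
Step 1 — weir discharge:
  Q = (2/3)*0.620*2.6186*sqrt(2*9.81)*0.13632^1.5 = 0.2413006 m^3/s
Step 2 — volume: V = 0.2413006 * 7.8445*3600 = 6814.378 m^3
Step 3 — depth: d = V/A * 1000 = 6814.378/3925 * 1000 = 1736.1 mm
Therefore the depth of water applied = 1736.1 mm.


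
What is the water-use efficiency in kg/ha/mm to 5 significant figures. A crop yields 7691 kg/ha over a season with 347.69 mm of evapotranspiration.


Approach: apply the water-use efficiency ratio, WUE = yield/ET.
WUE = 7691 / 347.69 = 22.120 kg/ha/mm
Therefore the water-use efficiency = 22.120 kg/ha/mm.


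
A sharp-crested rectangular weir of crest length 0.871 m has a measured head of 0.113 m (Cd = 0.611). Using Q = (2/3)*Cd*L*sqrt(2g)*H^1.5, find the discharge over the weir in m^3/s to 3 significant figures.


Q = (2/3)*0.611*0.871*sqrt(2*9.81)*0.113^1.5 = 0.0597 m^3/s
Therefore the discharge over the weir = 0.0597 m^3/s.


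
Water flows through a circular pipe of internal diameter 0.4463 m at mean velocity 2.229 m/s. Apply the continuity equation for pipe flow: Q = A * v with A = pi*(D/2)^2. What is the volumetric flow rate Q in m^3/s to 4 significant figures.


A = pi*(0.4463/2)^2 = 0.156439 m^2
Q = 0.156439 * 2.229 = 0.3487 m^3/s
Therefore the volumetric flow rate Q = 0.3487 m^3/s.


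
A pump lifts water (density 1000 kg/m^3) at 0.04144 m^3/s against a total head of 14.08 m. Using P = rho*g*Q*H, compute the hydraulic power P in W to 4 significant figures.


P = 1000 * 9.81 * 0.04144 * 14.08 = 5724 W
Therefore the hydraulic power P = 5724 W.


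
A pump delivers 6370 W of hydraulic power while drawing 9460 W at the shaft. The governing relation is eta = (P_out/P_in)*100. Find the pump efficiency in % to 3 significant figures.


eta = (6370 / 9460) * 100 = 67.3 %
Therefore the pump efficiency = 67.3 %.


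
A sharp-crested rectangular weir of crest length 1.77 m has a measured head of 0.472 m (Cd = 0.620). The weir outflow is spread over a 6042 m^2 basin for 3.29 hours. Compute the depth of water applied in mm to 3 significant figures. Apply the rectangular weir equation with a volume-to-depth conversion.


Approach: apply the rectangular weir equation with a volume-to-depth conversion, Q = (2/3)*Cd*L*sqrt(2g)*H^1.5; d = Q*t/A * 1000.
Step 1 — weir discharge:
  Q = (2/3)*0.620*1.77*sqrt(2*9.81)*0.472^1.5 = 1.0508 m^3/s
Step 2 — volume: V = 1.0508 * 3.29*3600 = 12446 m^3
Step 3 — depth: d = V/A * 1000 = 12446/6042 * 1000 = 2060 mm
Therefore the depth of water applied = 2060 mm.


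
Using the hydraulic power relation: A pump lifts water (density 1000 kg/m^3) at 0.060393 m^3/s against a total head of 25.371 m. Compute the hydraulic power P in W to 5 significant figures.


Approach: apply the hydraulic power relation, P = rho*g*Q*H.
P = 1000 * 9.81 * 0.060393 * 25.371 = 15031 W
Therefore the hydraulic power P = 15031 W.


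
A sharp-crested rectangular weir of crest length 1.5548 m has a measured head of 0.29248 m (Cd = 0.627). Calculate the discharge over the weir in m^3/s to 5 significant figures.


Approach: apply the rectangular weir equation, Q = (2/3)*Cd*L*sqrt(2g)*H^1.5.
Q = (2/3)*0.627*1.5548*sqrt(2*9.81)*0.29248^1.5 = 0.45535 m^3/s
Therefore the discharge over the weir = 0.45535 m^3/s.


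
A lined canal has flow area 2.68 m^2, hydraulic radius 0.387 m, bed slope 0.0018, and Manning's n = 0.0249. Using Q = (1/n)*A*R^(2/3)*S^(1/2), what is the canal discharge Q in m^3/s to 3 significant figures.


Q = (1/0.0249) * 2.68 * 0.387^(2/3) * 0.0018^(1/2) = 2.43 m^3/s
Therefore the canal discharge Q = 2.43 m^3/s.


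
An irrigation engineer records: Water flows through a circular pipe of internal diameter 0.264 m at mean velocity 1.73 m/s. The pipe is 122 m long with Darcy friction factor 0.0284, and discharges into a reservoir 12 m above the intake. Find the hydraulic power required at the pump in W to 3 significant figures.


Approach: apply continuity + Darcy-Weisbach + hydraulic power, Q = A*v; hf = f*(L/D)*(v^2/(2g)); H = static + hf; P = rho*g*Q*H.
Step 1 — flow rate (continuity, Q = A*v):
  A = pi*(0.264/2)^2 = 0.054739 m^2
  Q = 0.054739 * 1.73 = 0.094699 m^3/s
Step 2 — friction head loss (Darcy-Weisbach):
  hf = 0.0284 * (122/0.264) * (1.73^2 / (2*9.81))
  hf = 2.0020 m
Step 3 — total head: H = 12 + 2.0020 = 14.002 m
Step 4 — hydraulic power (P = rho*g*Q*H):
  P = 1000 * 9.81 * 0.094699 * 14.002 = 13000 W
Therefore the hydraulic power required at the pump = 13000 W.


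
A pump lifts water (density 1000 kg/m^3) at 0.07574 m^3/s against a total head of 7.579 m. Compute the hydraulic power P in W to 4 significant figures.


Approach: apply the hydraulic power relation, P = rho*g*Q*H.
P = 1000 * 9.81 * 0.07574 * 7.579 = 5631 W
Therefore the hydraulic power P = 5631 W.


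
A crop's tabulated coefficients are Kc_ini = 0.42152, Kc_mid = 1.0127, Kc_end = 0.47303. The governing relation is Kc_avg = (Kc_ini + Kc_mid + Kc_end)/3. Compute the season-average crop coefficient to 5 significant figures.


Kc_avg = (0.42152 + 1.0127 + 0.47303)/3 = 0.63575
Therefore the season-average crop coefficient = 0.63575.


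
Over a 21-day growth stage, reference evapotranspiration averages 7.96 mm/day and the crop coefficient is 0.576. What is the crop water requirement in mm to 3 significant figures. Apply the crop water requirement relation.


Approach: apply the crop water requirement relation, CWR = ET0 * Kc * days.
CWR = 7.96 * 0.576 * 21 = 96.3 mm
Therefore the crop water requirement = 96.3 mm.


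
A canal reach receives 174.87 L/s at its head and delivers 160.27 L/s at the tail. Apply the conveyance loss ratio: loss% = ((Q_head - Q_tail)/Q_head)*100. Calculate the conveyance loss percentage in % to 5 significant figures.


loss = ((174.87 - 160.27)/174.87)*100 = 8.3491 %
Therefore the conveyance loss percentage = 8.3491 %.


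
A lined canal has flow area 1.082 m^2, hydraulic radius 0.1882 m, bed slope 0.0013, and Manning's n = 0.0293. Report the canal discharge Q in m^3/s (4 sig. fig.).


Approach: apply Manning's equation, Q = (1/n)*A*R^(2/3)*S^(1/2).
Q = (1/0.0293) * 1.082 * 0.1882^(2/3) * 0.0013^(1/2) = 0.4373 m^3/s
Therefore the canal discharge Q = 0.4373 m^3/s.


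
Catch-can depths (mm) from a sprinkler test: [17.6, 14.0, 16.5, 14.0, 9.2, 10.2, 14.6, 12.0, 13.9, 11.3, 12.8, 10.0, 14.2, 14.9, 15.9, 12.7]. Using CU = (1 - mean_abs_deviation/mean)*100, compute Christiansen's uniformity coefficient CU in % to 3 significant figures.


mean = 13.363 mm
mean |d_i - mean| = 1.9172 mm
CU = (1 - 1.9172/13.363)*100 = 85.7 %
Therefore Christiansen's uniformity coefficient CU = 85.7 %.


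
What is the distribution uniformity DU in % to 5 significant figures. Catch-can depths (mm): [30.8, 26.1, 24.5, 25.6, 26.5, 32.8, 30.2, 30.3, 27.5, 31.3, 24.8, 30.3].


Approach: apply the low-quarter distribution uniformity, DU = (mean of lowest quarter of readings / overall mean)*100.
sorted lowest 3 of 12: [24.5, 24.8, 25.6] -> mean = 24.96667 mm
overall mean = 28.39167 mm
DU = (24.96667/28.39167)*100 = 87.937 %
Therefore the distribution uniformity DU = 87.937 %.


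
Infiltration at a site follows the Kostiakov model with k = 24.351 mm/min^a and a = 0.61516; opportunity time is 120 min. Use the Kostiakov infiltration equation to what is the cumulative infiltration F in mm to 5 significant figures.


Approach: apply the Kostiakov infiltration equation, F = k*t^a.
F = 24.351 * 120^0.61516 = 462.96 mm
Therefore the cumulative infiltration F = 462.96 mm.


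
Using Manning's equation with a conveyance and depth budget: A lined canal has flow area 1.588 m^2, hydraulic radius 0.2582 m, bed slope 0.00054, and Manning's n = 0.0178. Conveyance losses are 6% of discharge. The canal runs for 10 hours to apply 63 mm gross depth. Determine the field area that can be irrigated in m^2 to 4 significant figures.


Approach: apply Manning's equation with a conveyance and depth budget, Q = (1/n)*A*R^(2/3)*S^(1/2); Q_field = Q*(1-loss); Area = Q_field*t/(d/1000).
Step 1 — canal discharge (Manning's equation):
  Q = (1/0.0178) * 1.588 * 0.2582^(2/3) * 0.00054^(1/2) = 0.840617 m^3/s
Step 2 — delivered flow: Q_field = 0.840617*(1 - 6/100) = 0.790180 m^3/s
Step 3 — volume delivered: V = 0.790180 * 10*3600 = 28446.5 m^3
Step 4 — area served: A = V / (depth/1000) = 28446.5 / 0.063 = 451500 m^2
Therefore the field area that can be irrigated = 451500 m^2.


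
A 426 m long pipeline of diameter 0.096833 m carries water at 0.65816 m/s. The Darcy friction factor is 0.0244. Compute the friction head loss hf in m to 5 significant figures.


Approach: apply the Darcy-Weisbach equation, hf = f*(L/D)*(v^2/(2g)).
hf = 0.0244 * (426/0.096833) * (0.65816^2 / (2*9.81))
hf = 2.3700 m
Therefore the friction head loss hf = 2.3700 m.


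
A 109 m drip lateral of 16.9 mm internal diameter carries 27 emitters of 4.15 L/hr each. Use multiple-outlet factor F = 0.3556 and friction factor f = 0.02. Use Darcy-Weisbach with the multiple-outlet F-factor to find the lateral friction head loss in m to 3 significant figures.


Approach: apply Darcy-Weisbach with the multiple-outlet F-factor, Q = n*q/(3600*1000) m^3/s; v = Q/A; hf = F*f*(L/D)*(v^2/(2g)).
Q = 27*4.15/(3600*1000) = 3.1125e-05 m^3/s
A = pi*(16.9e-3/2)^2 = 2.2432e-04 m^2, so v = Q/A = 0.13875 m/s
hf = 0.3556*0.02*(109/0.0169)*(0.13875^2/(2*9.81)) = 0.0450 m
Therefore the lateral friction head loss = 0.0450 m.


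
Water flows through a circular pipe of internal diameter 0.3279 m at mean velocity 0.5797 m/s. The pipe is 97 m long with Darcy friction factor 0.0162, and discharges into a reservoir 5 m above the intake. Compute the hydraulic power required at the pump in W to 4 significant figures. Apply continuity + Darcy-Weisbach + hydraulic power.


Approach: apply continuity + Darcy-Weisbach + hydraulic power, Q = A*v; hf = f*(L/D)*(v^2/(2g)); H = static + hf; P = rho*g*Q*H.
Step 1 — flow rate (continuity, Q = A*v):
  A = pi*(0.3279/2)^2 = 0.0844448 m^2
  Q = 0.0844448 * 0.5797 = 0.0489526 m^3/s
Step 2 — friction head loss (Darcy-Weisbach):
  hf = 0.0162 * (97/0.3279) * (0.5797^2 / (2*9.81))
  hf = 0.0820829 m
Step 3 — total head: H = 5 + 0.0820829 = 5.08208 m
Step 4 — hydraulic power (P = rho*g*Q*H):
  P = 1000 * 9.81 * 0.0489526 * 5.08208 = 2441 W
Therefore the hydraulic power required at the pump = 2441 W.


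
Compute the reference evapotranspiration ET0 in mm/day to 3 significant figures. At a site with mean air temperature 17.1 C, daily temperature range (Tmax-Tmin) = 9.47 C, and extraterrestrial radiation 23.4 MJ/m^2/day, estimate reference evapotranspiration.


Approach: apply the Hargreaves-Samani method, ET0 = 0.0023*(Tmean+17.8)*sqrt(Tmax-Tmin)*0.408*Ra.
ET0 = 0.0023*(17.1+17.8)*sqrt(9.47)*0.408*23.4 = 2.36 mm/day
Therefore the reference evapotranspiration ET0 = 2.36 mm/day.


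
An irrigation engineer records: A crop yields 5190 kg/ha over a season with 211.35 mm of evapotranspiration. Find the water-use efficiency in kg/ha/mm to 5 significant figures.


Approach: apply the water-use efficiency ratio, WUE = yield/ET.
WUE = 5190 / 211.35 = 24.556 kg/ha/mm
Therefore the water-use efficiency = 24.556 kg/ha/mm.


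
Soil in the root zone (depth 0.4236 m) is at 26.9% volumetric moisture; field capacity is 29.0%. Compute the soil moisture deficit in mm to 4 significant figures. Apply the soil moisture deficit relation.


Approach: apply the soil moisture deficit relation, SMD = (FC - theta)/100 * depth * 1000.
SMD = (29.0 - 26.9)/100 * 0.4236 * 1000 = 8.896 mm
Therefore the soil moisture deficit = 8.896 mm.


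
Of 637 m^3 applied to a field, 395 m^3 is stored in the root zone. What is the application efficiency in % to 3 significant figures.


Approach: apply the application efficiency ratio, Ea = (stored/applied)*100.
Ea = (395/637)*100 = 62.0 %
Therefore the application efficiency = 62.0 %.


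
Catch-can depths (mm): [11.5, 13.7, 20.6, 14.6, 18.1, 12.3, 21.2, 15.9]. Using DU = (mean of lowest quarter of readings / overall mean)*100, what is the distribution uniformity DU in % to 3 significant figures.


sorted lowest 2 of 8: [11.5, 12.3] -> mean = 11.900 mm
overall mean = 15.988 mm
DU = (11.900/15.988)*100 = 74.4 %
Therefore the distribution uniformity DU = 74.4 %.


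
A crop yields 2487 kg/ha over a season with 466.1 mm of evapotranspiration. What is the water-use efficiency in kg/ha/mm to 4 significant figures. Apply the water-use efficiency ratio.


Approach: apply the water-use efficiency ratio, WUE = yield/ET.
WUE = 2487 / 466.1 = 5.336 kg/ha/mm
Therefore the water-use efficiency = 5.336 kg/ha/mm.


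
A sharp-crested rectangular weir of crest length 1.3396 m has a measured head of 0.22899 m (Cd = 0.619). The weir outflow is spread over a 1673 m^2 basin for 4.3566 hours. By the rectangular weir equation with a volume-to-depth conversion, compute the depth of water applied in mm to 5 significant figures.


Approach: apply the rectangular weir equation with a volume-to-depth conversion, Q = (2/3)*Cd*L*sqrt(2g)*H^1.5; d = Q*t/A * 1000.
Step 1 — weir discharge:
  Q = (2/3)*0.619*1.3396*sqrt(2*9.81)*0.22899^1.5 = 0.2683174 m^3/s
Step 2 — volume: V = 0.2683174 * 4.3566*3600 = 4208.225 m^3
Step 3 — depth: d = V/A * 1000 = 4208.225/1673 * 1000 = 2515.4 mm
Therefore the depth of water applied = 2515.4 mm.


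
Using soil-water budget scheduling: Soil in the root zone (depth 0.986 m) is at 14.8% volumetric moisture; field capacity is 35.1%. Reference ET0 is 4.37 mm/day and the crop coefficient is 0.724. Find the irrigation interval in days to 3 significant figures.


Approach: apply soil-water budget scheduling, SMD = (FC-theta)/100*depth*1000; ETc = ET0*Kc; interval = SMD/ETc.
Step 1 — soil moisture deficit:
  SMD = (35.1 - 14.8)/100 * 0.986 * 1000 = 200.16 mm
Step 2 — daily crop ET (ETc = ET0*Kc):
  ETc = 4.37 * 0.724 = 3.1639 mm/day
Step 3 — irrigation interval (SMD/ETc):
  interval = 200.16 / 3.1639 = 63.3 days
Therefore the irrigation interval = 63.3 days.


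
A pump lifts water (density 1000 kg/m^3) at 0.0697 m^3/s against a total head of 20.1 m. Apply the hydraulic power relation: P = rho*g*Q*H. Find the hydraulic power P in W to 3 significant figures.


P = 1000 * 9.81 * 0.0697 * 20.1 = 13700 W
Therefore the hydraulic power P = 13700 W.


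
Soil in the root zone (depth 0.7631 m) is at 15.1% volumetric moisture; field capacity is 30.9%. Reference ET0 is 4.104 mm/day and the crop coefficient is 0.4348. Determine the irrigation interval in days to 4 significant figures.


Approach: apply soil-water budget scheduling, SMD = (FC-theta)/100*depth*1000; ETc = ET0*Kc; interval = SMD/ETc.
Step 1 — soil moisture deficit:
  SMD = (30.9 - 15.1)/100 * 0.7631 * 1000 = 120.570 mm
Step 2 — daily crop ET (ETc = ET0*Kc):
  ETc = 4.104 * 0.4348 = 1.78442 mm/day
Step 3 — irrigation interval (SMD/ETc):
  interval = 120.570 / 1.78442 = 67.57 days
Therefore the irrigation interval = 67.57 days.


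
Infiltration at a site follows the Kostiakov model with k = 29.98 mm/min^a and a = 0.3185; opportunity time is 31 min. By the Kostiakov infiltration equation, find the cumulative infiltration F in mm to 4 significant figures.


Approach: apply the Kostiakov infiltration equation, F = k*t^a.
F = 29.98 * 31^0.3185 = 89.50 mm
Therefore the cumulative infiltration F = 89.50 mm.


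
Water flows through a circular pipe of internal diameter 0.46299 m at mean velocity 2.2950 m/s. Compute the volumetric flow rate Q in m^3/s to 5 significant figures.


Approach: apply the continuity equation for pipe flow, Q = A * v with A = pi*(D/2)^2.
A = pi*(0.46299/2)^2 = 0.1683577 m^2
Q = 0.1683577 * 2.2950 = 0.38638 m^3/s
Therefore the volumetric flow rate Q = 0.38638 m^3/s.


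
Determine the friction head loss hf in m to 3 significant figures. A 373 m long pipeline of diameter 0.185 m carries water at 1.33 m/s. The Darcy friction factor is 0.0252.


Approach: apply the Darcy-Weisbach equation, hf = f*(L/D)*(v^2/(2g)).
hf = 0.0252 * (373/0.185) * (1.33^2 / (2*9.81))
hf = 4.58 m
Therefore the friction head loss hf = 4.58 m.


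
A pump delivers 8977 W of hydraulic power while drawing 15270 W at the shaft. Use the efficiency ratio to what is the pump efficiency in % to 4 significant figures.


Approach: apply the efficiency ratio, eta = (P_out/P_in)*100.
eta = (8977 / 15270) * 100 = 58.79 %
Therefore the pump efficiency = 58.79 %.


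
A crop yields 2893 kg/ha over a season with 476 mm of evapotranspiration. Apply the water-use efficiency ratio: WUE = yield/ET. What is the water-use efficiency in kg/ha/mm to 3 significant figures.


WUE = 2893 / 476 = 6.08 kg/ha/mm
Therefore the water-use efficiency = 6.08 kg/ha/mm.


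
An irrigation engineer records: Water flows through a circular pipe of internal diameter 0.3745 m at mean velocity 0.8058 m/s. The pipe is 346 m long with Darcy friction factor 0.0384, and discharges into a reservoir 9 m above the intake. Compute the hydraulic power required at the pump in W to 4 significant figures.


Approach: apply continuity + Darcy-Weisbach + hydraulic power, Q = A*v; hf = f*(L/D)*(v^2/(2g)); H = static + hf; P = rho*g*Q*H.
Step 1 — flow rate (continuity, Q = A*v):
  A = pi*(0.3745/2)^2 = 0.110152 m^2
  Q = 0.110152 * 0.8058 = 0.0887607 m^3/s
Step 2 — friction head loss (Darcy-Weisbach):
  hf = 0.0384 * (346/0.3745) * (0.8058^2 / (2*9.81))
  hf = 1.17412 m
Step 3 — total head: H = 9 + 1.17412 = 10.1741 m
Step 4 — hydraulic power (P = rho*g*Q*H):
  P = 1000 * 9.81 * 0.0887607 * 10.1741 = 8859 W
Therefore the hydraulic power required at the pump = 8859 W.


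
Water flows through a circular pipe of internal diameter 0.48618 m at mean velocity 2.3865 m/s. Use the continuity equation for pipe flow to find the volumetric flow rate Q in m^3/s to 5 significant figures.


Approach: apply the continuity equation for pipe flow, Q = A * v with A = pi*(D/2)^2.
A = pi*(0.48618/2)^2 = 0.1856453 m^2
Q = 0.1856453 * 2.3865 = 0.44304 m^3/s
Therefore the volumetric flow rate Q = 0.44304 m^3/s.


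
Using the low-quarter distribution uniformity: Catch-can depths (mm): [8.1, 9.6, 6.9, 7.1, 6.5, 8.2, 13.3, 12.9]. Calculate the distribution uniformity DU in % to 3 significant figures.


Approach: apply the low-quarter distribution uniformity, DU = (mean of lowest quarter of readings / overall mean)*100.
sorted lowest 2 of 8: [6.5, 6.9] -> mean = 6.7000 mm
overall mean = 9.0750 mm
DU = (6.7000/9.0750)*100 = 73.8 %
Therefore the distribution uniformity DU = 73.8 %.


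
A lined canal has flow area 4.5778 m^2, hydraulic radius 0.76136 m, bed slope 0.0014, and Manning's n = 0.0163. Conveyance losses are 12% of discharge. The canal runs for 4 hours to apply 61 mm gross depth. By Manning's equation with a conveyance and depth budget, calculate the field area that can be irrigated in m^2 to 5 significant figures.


Approach: apply Manning's equation with a conveyance and depth budget, Q = (1/n)*A*R^(2/3)*S^(1/2); Q_field = Q*(1-loss); Area = Q_field*t/(d/1000).
Step 1 — canal discharge (Manning's equation):
  Q = (1/0.0163) * 4.5778 * 0.76136^(2/3) * 0.0014^(1/2) = 8.761799 m^3/s
Step 2 — delivered flow: Q_field = 8.761799*(1 - 12/100) = 7.710383 m^3/s
Step 3 — volume delivered: V = 7.710383 * 4*3600 = 111029.5 m^3
Step 4 — area served: A = V / (depth/1000) = 111029.5 / 0.061 = 1820200 m^2
Therefore the field area that can be irrigated = 1820200 m^2.


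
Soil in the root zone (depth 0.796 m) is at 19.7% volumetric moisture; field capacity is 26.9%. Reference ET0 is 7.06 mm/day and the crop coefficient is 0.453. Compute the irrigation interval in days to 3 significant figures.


Approach: apply soil-water budget scheduling, SMD = (FC-theta)/100*depth*1000; ETc = ET0*Kc; interval = SMD/ETc.
Step 1 — soil moisture deficit:
  SMD = (26.9 - 19.7)/100 * 0.796 * 1000 = 57.312 mm
Step 2 — daily crop ET (ETc = ET0*Kc):
  ETc = 7.06 * 0.453 = 3.1982 mm/day
Step 3 — irrigation interval (SMD/ETc):
  interval = 57.312 / 3.1982 = 17.9 days
Therefore the irrigation interval = 17.9 days.


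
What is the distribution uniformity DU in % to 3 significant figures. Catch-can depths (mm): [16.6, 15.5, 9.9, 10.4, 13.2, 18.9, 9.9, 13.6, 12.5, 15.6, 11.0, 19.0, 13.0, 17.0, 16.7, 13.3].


Approach: apply the low-quarter distribution uniformity, DU = (mean of lowest quarter of readings / overall mean)*100.
sorted lowest 4 of 16: [9.9, 9.9, 10.4, 11.0] -> mean = 10.300 mm
overall mean = 14.131 mm
DU = (10.300/14.131)*100 = 72.9 %
Therefore the distribution uniformity DU = 72.9 %.


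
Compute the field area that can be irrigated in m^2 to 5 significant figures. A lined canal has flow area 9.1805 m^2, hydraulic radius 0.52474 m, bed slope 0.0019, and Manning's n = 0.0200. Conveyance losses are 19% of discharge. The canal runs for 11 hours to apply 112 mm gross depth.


Approach: apply Manning's equation with a conveyance and depth budget, Q = (1/n)*A*R^(2/3)*S^(1/2); Q_field = Q*(1-loss); Area = Q_field*t/(d/1000).
Step 1 — canal discharge (Manning's equation):
  Q = (1/0.0200) * 9.1805 * 0.52474^(2/3) * 0.0019^(1/2) = 13.01695 m^3/s
Step 2 — delivered flow: Q_field = 13.01695*(1 - 19/100) = 10.54373 m^3/s
Step 3 — volume delivered: V = 10.54373 * 11*3600 = 417531.7 m^3
Step 4 — area served: A = V / (depth/1000) = 417531.7 / 0.112 = 3728000 m^2
Therefore the field area that can be irrigated = 3728000 m^2.


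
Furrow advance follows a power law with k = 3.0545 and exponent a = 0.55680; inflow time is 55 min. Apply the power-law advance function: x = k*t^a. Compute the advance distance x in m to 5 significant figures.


x = 3.0545 * 55^0.55680 = 28.443 m
Therefore the advance distance x = 28.443 m.


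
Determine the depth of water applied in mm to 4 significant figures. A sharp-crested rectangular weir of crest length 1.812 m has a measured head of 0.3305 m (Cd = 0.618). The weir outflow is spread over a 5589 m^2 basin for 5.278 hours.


Approach: apply the rectangular weir equation with a volume-to-depth conversion, Q = (2/3)*Cd*L*sqrt(2g)*H^1.5; d = Q*t/A * 1000.
Step 1 — weir discharge:
  Q = (2/3)*0.618*1.812*sqrt(2*9.81)*0.3305^1.5 = 0.628293 m^3/s
Step 2 — volume: V = 0.628293 * 5.278*3600 = 11938.1 m^3
Step 3 — depth: d = V/A * 1000 = 11938.1/5589 * 1000 = 2136 mm
Therefore the depth of water applied = 2136 mm.


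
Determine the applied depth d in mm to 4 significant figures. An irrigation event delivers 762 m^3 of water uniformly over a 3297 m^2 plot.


Approach: apply depth from volume over area, d = (V/A)*1000.
d = (762 / 3297) * 1000 = 231.1 mm
Therefore the applied depth d = 231.1 mm.


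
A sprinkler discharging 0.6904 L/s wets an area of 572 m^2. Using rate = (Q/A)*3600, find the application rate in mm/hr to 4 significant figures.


rate = (0.6904 / 572) * 3600 = 4.345 mm/hr
Therefore the application rate = 4.345 mm/hr.


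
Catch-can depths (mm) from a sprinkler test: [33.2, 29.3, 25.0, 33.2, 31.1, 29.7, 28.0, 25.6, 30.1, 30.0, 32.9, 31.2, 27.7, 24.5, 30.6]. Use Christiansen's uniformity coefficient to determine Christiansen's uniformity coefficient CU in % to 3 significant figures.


Approach: apply Christiansen's uniformity coefficient, CU = (1 - mean_abs_deviation/mean)*100.
mean = 29.473 mm
mean |d_i - mean| = 2.2320 mm
CU = (1 - 2.2320/29.473)*100 = 92.4 %
Therefore Christiansen's uniformity coefficient CU = 92.4 %.


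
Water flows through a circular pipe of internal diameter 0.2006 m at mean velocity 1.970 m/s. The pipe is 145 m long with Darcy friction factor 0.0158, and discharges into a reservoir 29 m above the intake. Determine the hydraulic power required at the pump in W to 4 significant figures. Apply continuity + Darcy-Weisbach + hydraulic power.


Approach: apply continuity + Darcy-Weisbach + hydraulic power, Q = A*v; hf = f*(L/D)*(v^2/(2g)); H = static + hf; P = rho*g*Q*H.
Step 1 — flow rate (continuity, Q = A*v):
  A = pi*(0.2006/2)^2 = 0.0316047 m^2
  Q = 0.0316047 * 1.970 = 0.0622613 m^3/s
Step 2 — friction head loss (Darcy-Weisbach):
  hf = 0.0158 * (145/0.2006) * (1.970^2 / (2*9.81))
  hf = 2.25906 m
Step 3 — total head: H = 29 + 2.25906 = 31.2591 m
Step 4 — hydraulic power (P = rho*g*Q*H):
  P = 1000 * 9.81 * 0.0622613 * 31.2591 = 19090 W
Therefore the hydraulic power required at the pump = 19090 W.


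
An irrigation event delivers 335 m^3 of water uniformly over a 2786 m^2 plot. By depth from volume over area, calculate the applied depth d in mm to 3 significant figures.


Approach: apply depth from volume over area, d = (V/A)*1000.
d = (335 / 2786) * 1000 = 120 mm
Therefore the applied depth d = 120 mm.


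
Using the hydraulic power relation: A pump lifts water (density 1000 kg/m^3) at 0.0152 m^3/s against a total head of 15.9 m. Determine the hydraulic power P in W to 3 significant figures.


Approach: apply the hydraulic power relation, P = rho*g*Q*H.
P = 1000 * 9.81 * 0.0152 * 15.9 = 2370 W
Therefore the hydraulic power P = 2370 W.


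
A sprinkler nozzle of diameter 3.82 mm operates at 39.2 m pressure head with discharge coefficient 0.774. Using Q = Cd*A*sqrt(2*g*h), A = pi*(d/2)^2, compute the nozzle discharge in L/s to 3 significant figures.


A = pi*(3.82e-3/2)^2 = 1.1461e-05 m^2
Q = 0.774 * 1.1461e-05 * sqrt(2*9.81*39.2) * 1000 = 0.246 L/s
Therefore the nozzle discharge = 0.246 L/s.


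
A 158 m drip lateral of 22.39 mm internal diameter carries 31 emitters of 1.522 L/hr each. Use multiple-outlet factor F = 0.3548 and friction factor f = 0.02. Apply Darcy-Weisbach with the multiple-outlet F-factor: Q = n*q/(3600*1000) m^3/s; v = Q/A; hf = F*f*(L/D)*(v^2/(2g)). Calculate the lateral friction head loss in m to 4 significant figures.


Q = 31*1.522/(3600*1000) = 1.31061e-05 m^3/s
A = pi*(22.39e-3/2)^2 = 3.93730e-04 m^2, so v = Q/A = 0.0332871 m/s
hf = 0.3548*0.02*(158/0.02239)*(0.0332871^2/(2*9.81)) = 0.002828 m
Therefore the lateral friction head loss = 0.002828 m.


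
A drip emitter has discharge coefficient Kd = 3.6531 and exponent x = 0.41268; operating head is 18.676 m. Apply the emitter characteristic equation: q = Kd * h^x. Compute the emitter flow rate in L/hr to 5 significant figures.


q = 3.6531 * 18.676^0.41268 = 12.226 L/hr
Therefore the emitter flow rate = 12.226 L/hr.


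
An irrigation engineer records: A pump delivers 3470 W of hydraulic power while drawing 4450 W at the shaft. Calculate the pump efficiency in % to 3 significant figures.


Approach: apply the efficiency ratio, eta = (P_out/P_in)*100.
eta = (3470 / 4450) * 100 = 78.0 %
Therefore the pump efficiency = 78.0 %.


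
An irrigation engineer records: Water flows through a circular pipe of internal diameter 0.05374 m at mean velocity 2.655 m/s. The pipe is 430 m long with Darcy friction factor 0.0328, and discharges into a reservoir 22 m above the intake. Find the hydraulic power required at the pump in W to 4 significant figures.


Approach: apply continuity + Darcy-Weisbach + hydraulic power, Q = A*v; hf = f*(L/D)*(v^2/(2g)); H = static + hf; P = rho*g*Q*H.
Step 1 — flow rate (continuity, Q = A*v):
  A = pi*(0.05374/2)^2 = 0.00226822 m^2
  Q = 0.00226822 * 2.655 = 0.00602212 m^3/s
Step 2 — friction head loss (Darcy-Weisbach):
  hf = 0.0328 * (430/0.05374) * (2.655^2 / (2*9.81))
  hf = 94.2920 m
Step 3 — total head: H = 22 + 94.2920 = 116.292 m
Step 4 — hydraulic power (P = rho*g*Q*H):
  P = 1000 * 9.81 * 0.00602212 * 116.292 = 6870 W
Therefore the hydraulic power required at the pump = 6870 W.


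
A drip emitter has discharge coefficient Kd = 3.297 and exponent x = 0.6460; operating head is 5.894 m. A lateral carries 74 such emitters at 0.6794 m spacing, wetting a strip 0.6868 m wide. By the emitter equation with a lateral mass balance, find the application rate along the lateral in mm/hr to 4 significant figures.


Approach: apply the emitter equation with a lateral mass balance, q = Kd*h^x; Q = n*q; rate = Q/(n*spacing*width).
Step 1 — single emitter flow (q = Kd*h^x):
  q = 3.297 * 5.894^0.6460 = 10.3706 L/hr
Step 2 — total lateral flow: Q = 74 * 10.3706 = 767.424 L/hr
Step 3 — wetted area: A = 74 * 0.6794 * 0.6868 = 34.5293 m^2
Step 4 — application rate: Q/A = 767.424/34.5293 = 22.23 mm/hr
Therefore the application rate along the lateral = 22.23 mm/hr.
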